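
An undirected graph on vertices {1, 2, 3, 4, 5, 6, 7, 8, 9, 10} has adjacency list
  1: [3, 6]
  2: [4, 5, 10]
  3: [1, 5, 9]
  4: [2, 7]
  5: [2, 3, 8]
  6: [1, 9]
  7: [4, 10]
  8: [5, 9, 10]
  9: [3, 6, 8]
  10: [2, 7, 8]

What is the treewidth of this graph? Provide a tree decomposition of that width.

Treewidth 2.
One optimal decomposition is:
Bags: B1 = {1, 6, 9}  B2 = {1, 3, 9}  B3 = {3, 8, 9}  B4 = {3, 5, 8}  B5 = {5, 8, 10}  B6 = {2, 5, 10}  B7 = {2, 7, 10}  B8 = {2, 4, 7}
Tree: B1–B2, B2–B3, B3–B4, B4–B5, B5–B6, B6–B7, B7–B8

Every bag has size at most 3, so the width is 3 − 1 = 2 and tw(G) ≤ 2. Since 6–1–3–9–6 is a cycle in G, G is not acyclic. Forests are exactly the graphs of treewidth ≤ 1, so tw(G) ≥ 2. The upper and lower bounds meet at 2, so that is the treewidth.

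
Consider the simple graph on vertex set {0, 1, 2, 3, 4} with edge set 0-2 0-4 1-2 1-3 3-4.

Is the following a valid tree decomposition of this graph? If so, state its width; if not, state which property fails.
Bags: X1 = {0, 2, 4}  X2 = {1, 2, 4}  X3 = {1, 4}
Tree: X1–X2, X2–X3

A tree decomposition must satisfy three properties: every vertex lies in some bag; for every edge, both endpoints lie together in some bag; and for every vertex, the bags containing it form a connected subtree. Here vertex 3 appears in no bag, so the decomposition is invalid.

No — vertex 3 appears in no bag.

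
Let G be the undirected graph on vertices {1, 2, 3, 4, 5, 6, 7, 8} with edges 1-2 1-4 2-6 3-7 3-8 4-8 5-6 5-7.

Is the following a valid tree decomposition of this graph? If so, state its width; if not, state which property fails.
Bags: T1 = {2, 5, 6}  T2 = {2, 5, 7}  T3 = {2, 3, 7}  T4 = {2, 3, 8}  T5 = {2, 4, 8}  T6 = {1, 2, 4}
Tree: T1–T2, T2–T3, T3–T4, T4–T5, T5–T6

Yes; width 2.

Vertex coverage: the bags together contain {1, 2, 3, 4, 5, 6, 7, 8}, the full vertex set. Edge coverage: each edge of G has both endpoints in at least one bag. Running intersection: for every vertex, the bags containing it form a connected subtree. All three properties hold, so this is a valid tree decomposition of width max|bag| − 1 = 2, and hence tw(G) ≤ 2.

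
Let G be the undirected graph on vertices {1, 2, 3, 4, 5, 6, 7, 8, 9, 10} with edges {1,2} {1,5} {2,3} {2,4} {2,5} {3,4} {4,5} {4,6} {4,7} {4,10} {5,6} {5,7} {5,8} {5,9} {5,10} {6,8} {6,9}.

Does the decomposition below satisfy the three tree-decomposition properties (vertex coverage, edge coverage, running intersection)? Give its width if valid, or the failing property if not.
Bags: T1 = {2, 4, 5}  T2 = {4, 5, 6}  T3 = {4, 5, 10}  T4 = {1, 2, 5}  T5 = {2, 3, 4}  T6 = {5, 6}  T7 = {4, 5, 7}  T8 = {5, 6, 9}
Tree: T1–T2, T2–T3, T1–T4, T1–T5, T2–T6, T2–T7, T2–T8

No — vertex 8 appears in no bag.

A tree decomposition must satisfy three properties: every vertex lies in some bag; for every edge, both endpoints lie together in some bag; and for every vertex, the bags containing it form a connected subtree. Here vertex 8 appears in no bag, so the decomposition is invalid.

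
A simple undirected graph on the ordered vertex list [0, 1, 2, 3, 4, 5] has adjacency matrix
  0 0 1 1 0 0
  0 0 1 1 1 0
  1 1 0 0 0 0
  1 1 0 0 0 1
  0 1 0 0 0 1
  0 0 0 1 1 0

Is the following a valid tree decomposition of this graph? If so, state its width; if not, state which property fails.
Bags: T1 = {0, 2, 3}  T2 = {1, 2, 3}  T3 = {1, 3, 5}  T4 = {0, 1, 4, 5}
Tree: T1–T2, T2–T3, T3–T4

No — bags containing vertex 0 are not connected in the tree.

A tree decomposition must satisfy three properties: every vertex lies in some bag; for every edge, both endpoints lie together in some bag; and for every vertex, the bags containing it form a connected subtree. Here bags containing vertex 0 are not connected in the tree, so the decomposition is invalid.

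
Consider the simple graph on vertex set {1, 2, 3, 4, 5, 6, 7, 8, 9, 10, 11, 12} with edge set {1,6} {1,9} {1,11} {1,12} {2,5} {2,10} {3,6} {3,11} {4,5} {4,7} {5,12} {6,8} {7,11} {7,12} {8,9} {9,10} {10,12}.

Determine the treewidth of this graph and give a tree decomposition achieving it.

The largest bag has 4 vertices, giving width 3; this decomposition certifies tw(G) ≤ 3. For the lower bound: the 4 vertex sets {3,6,8}, {11}, {1}, {7,9,10,12} are disjoint, each induces a connected subgraph, and every pair is joined by at least one edge of G. Contracting each set to a single vertex therefore yields K_{4} as a minor, and since treewidth is minor-monotone, tw(G) ≥ tw(K_{4}) = 3. Hence tw(G) = 3 exactly.

Treewidth 3.
One optimal decomposition is:
Bags: B1 = {3, 6, 8, 11}  B2 = {1, 6, 8, 11}  B3 = {1, 8, 9, 11}  B4 = {1, 7, 9, 11}  B5 = {1, 7, 9, 12}  B6 = {7, 9, 10, 12}  B7 = {4, 7, 10, 12}  B8 = {4, 5, 10, 12}  B9 = {2, 4, 5, 10}
Tree: B1–B2, B2–B3, B3–B4, B4–B5, B5–B6, B6–B7, B7–B8, B8–B9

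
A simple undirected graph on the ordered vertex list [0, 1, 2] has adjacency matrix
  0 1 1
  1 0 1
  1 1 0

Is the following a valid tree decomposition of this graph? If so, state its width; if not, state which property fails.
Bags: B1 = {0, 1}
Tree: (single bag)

No — vertex 2 appears in no bag.

A tree decomposition must satisfy three properties: every vertex lies in some bag; for every edge, both endpoints lie together in some bag; and for every vertex, the bags containing it form a connected subtree. Here vertex 2 appears in no bag, so the decomposition is invalid.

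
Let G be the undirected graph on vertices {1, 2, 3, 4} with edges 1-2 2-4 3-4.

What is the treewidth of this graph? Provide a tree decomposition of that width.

Every bag has size at most 2, so the width is 2 − 1 = 1 and tw(G) ≤ 1. Since G has at least one edge (e.g. 1–2), it is not an edgeless graph, so tw(G) ≥ 1. Combining the bounds, tw(G) = 1.

Treewidth 1.
One optimal decomposition is:
Bags: B1 = {1, 2}  B2 = {2, 4}  B3 = {3, 4}
Tree: B1–B2, B2–B3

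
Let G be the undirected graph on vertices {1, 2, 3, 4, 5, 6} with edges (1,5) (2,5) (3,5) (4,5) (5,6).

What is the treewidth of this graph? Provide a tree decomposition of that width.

The largest bag has 2 vertices, giving width 1; this decomposition certifies tw(G) ≤ 1. G has an edge, so its treewidth is at least 1. The upper and lower bounds meet at 1, so that is the treewidth.

Treewidth 1.
One optimal decomposition is:
Bags: B1 = {2, 5}  B2 = {5, 6}  B3 = {1, 5}  B4 = {3, 5}  B5 = {4, 5}
Tree: B1–B2, B2–B3, B3–B4, B1–B5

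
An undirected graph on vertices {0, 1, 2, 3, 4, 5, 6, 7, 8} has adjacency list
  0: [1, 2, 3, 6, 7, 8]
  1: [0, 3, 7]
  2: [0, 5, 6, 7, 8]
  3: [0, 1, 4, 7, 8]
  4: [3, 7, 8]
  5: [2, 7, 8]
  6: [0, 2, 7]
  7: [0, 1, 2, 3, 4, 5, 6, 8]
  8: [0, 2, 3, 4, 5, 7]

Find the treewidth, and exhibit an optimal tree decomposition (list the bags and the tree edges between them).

Each bag holds 4 vertices, so the decomposition has width 3, which upper-bounds the treewidth. For the lower bound, the 4 vertices {0, 1, 3, 7} are pairwise adjacent, and any tree decomposition puts a clique entirely inside one bag — forcing width ≥ 3. The upper and lower bounds meet at 3, so that is the treewidth.

Treewidth 3.
One such decomposition:
Bags: B1 = {0, 2, 7, 8}  B2 = {2, 5, 7, 8}  B3 = {0, 2, 6, 7}  B4 = {0, 3, 7, 8}  B5 = {3, 4, 7, 8}  B6 = {0, 1, 3, 7}
Tree: B1–B2, B1–B3, B1–B4, B4–B5, B4–B6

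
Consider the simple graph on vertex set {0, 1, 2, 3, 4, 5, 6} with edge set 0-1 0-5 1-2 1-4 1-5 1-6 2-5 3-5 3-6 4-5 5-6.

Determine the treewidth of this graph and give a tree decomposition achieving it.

Treewidth 2.
Bags: B1 = {1, 5, 6}  B2 = {0, 1, 5}  B3 = {3, 5, 6}  B4 = {1, 2, 5}  B5 = {1, 4, 5}
Tree: B1–B2, B1–B3, B2–B4, B1–B5

Every bag has size at most 3, so the width is 3 − 1 = 2 and tw(G) ≤ 2. Conversely, {0, 1, 5} is a clique of size 3, and the vertices of any clique must share a bag in every tree decomposition; so some bag has ≥ 3 vertices and tw(G) ≥ 2. The upper and lower bounds meet at 2, so that is the treewidth.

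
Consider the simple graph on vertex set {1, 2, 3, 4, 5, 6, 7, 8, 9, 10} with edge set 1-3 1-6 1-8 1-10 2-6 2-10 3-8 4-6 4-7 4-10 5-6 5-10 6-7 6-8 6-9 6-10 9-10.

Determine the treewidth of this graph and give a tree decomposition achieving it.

Every bag has size at most 3, so the width is 3 − 1 = 2 and tw(G) ≤ 2. Conversely, {1, 3, 8} is a clique of size 3, and the vertices of any clique must share a bag in every tree decomposition; so some bag has ≥ 3 vertices and tw(G) ≥ 2. Hence tw(G) = 2 exactly.

Treewidth 2.
Bags: B1 = {1, 6, 8}  B2 = {1, 6, 10}  B3 = {4, 6, 10}  B4 = {5, 6, 10}  B5 = {1, 3, 8}  B6 = {4, 6, 7}  B7 = {2, 6, 10}  B8 = {6, 9, 10}
Tree: B1–B2, B2–B3, B3–B4, B1–B5, B3–B6, B3–B7, B3–B8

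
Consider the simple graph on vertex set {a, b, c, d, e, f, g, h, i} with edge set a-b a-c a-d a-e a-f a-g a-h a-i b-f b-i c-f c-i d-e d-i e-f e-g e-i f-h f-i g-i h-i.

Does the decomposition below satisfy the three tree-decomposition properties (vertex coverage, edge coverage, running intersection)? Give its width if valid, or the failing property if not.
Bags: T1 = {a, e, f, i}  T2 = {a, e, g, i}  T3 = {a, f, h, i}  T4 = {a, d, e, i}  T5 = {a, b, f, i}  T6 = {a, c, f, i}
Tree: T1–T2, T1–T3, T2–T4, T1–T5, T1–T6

Yes; width 3.

Every vertex of G appears in some bag (union = {a, b, c, d, e, f, g, h, i}); every edge is covered by a bag; and for each vertex v the set of bags containing v is connected in the bag tree. The decomposition is therefore valid. The largest bag has 4 vertices, so the width is 3.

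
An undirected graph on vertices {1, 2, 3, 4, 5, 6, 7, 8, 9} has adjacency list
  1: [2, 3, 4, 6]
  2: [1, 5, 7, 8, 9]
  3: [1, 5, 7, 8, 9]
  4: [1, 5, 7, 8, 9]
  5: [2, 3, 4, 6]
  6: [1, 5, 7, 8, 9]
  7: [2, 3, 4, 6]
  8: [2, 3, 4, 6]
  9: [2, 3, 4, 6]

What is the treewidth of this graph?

A width-4 tree decomposition is:
Bags: B1 = {2, 3, 4, 6, 9}  B2 = {2, 3, 4, 5, 6}  B3 = {2, 3, 4, 6, 8}  B4 = {2, 3, 4, 6, 7}  B5 = {1, 2, 3, 4, 6}
Tree: B1–B2, B2–B3, B3–B4, B4–B5
Each bag holds 5 vertices, so the decomposition has width 4, which upper-bounds the treewidth. For the lower bound: the 5 vertex sets {2,9}, {4,5}, {6,8}, {3}, {7} are disjoint, each induces a connected subgraph, and every pair is joined by at least one edge of G. Contracting each set to a single vertex therefore yields K_{5} as a minor, and since treewidth is minor-monotone, tw(G) ≥ tw(K_{5}) = 4. Therefore the treewidth is 4.

4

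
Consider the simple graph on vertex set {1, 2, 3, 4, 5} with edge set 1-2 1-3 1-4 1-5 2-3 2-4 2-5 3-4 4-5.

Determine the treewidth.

3

A width-3 tree decomposition is:
Bags: B1 = {1, 2, 4, 5}  B2 = {1, 2, 3, 4}
Tree: B1–B2
The largest bag has 4 vertices, giving width 3; this decomposition certifies tw(G) ≤ 3. For the lower bound, the 4 vertices {1, 2, 3, 4} are pairwise adjacent, and any tree decomposition puts a clique entirely inside one bag — forcing width ≥ 3. Combining the bounds, tw(G) = 3.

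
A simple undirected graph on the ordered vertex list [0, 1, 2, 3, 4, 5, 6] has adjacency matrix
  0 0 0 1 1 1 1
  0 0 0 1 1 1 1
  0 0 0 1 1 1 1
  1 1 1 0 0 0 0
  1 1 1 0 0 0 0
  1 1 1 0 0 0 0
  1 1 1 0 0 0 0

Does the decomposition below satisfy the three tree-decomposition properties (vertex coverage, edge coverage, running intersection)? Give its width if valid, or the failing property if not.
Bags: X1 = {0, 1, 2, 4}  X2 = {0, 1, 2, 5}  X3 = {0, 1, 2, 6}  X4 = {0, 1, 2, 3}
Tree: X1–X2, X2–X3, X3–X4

Every vertex of G appears in some bag (union = {0, 1, 2, 3, 4, 5, 6}); every edge is covered by a bag; and for each vertex v the set of bags containing v is connected in the bag tree. The decomposition is therefore valid. The largest bag has 4 vertices, so the width is 3.

Yes; width 3.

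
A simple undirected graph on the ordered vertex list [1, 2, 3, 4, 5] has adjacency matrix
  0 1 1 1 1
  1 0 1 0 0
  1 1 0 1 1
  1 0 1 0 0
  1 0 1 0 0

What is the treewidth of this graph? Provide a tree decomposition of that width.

Every bag has size at most 3, so the width is 3 − 1 = 2 and tw(G) ≤ 2. Conversely, {1, 2, 3} is a clique of size 3, and the vertices of any clique must share a bag in every tree decomposition; so some bag has ≥ 3 vertices and tw(G) ≥ 2. Combining the bounds, tw(G) = 2.

Treewidth 2.
One such decomposition:
Bags: B1 = {1, 3, 4}  B2 = {1, 2, 3}  B3 = {1, 3, 5}
Tree: B1–B2, B1–B3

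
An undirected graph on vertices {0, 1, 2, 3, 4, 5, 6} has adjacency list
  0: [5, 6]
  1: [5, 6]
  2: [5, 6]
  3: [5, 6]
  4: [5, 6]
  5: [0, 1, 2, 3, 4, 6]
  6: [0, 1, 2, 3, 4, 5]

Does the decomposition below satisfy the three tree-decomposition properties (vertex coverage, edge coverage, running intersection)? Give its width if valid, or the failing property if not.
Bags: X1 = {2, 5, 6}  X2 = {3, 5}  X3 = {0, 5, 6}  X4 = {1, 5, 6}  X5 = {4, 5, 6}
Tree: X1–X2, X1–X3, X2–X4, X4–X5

A tree decomposition must satisfy three properties: every vertex lies in some bag; for every edge, both endpoints lie together in some bag; and for every vertex, the bags containing it form a connected subtree. Here edge (6,3) lies in no bag, so the decomposition is invalid.

No — edge (6,3) lies in no bag.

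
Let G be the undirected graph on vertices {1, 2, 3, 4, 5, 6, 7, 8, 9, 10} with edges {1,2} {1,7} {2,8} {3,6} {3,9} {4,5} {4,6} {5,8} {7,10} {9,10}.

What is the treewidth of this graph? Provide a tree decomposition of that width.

Treewidth 2.
One such decomposition:
Bags: B1 = {1, 2, 7}  B2 = {2, 7, 10}  B3 = {2, 9, 10}  B4 = {2, 3, 9}  B5 = {2, 3, 6}  B6 = {2, 4, 6}  B7 = {2, 4, 5}  B8 = {2, 5, 8}
Tree: B1–B2, B2–B3, B3–B4, B4–B5, B5–B6, B6–B7, B7–B8

The largest bag has 3 vertices, giving width 2; this decomposition certifies tw(G) ≤ 2. For the lower bound, G contains the cycle 2–1–7–10–9–3–6–4–5–8–2, so G is not a forest; only forests have treewidth ≤ 1, hence tw(G) ≥ 2. The upper and lower bounds meet at 2, so that is the treewidth.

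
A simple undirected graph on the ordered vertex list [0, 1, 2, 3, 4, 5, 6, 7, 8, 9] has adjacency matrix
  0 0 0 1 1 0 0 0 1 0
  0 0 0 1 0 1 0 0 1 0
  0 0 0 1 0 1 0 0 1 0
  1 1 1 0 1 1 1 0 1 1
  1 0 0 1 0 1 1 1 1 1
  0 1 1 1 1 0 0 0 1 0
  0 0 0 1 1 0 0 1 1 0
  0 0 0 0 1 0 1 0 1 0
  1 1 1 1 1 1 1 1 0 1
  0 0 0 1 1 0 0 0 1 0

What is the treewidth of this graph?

A width-3 tree decomposition is:
Bags: B1 = {3, 4, 5, 8}  B2 = {3, 4, 6, 8}  B3 = {4, 6, 7, 8}  B4 = {2, 3, 5, 8}  B5 = {0, 3, 4, 8}  B6 = {3, 4, 8, 9}  B7 = {1, 3, 5, 8}
Tree: B1–B2, B2–B3, B1–B4, B1–B5, B1–B6, B1–B7
The largest bag has 4 vertices, giving width 3; this decomposition certifies tw(G) ≤ 3. For the lower bound, the 4 vertices {1, 3, 5, 8} are pairwise adjacent, and any tree decomposition puts a clique entirely inside one bag — forcing width ≥ 3. The upper and lower bounds meet at 3, so that is the treewidth.

3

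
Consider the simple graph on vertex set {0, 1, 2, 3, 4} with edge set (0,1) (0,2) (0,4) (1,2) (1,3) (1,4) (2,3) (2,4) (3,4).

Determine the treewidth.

3

A width-3 tree decomposition is:
Bags: B1 = {1, 2, 3, 4}  B2 = {0, 1, 2, 4}
Tree: B1–B2
Each bag holds 4 vertices, so the decomposition has width 3, which upper-bounds the treewidth. On the other hand G contains the 4-clique {0, 1, 2, 4}. A clique must lie in a single bag of any decomposition, so no decomposition can have width below 3. Therefore the treewidth is 3.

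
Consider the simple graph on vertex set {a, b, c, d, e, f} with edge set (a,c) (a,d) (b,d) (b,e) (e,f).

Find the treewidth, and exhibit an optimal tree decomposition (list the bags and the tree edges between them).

The largest bag has 2 vertices, giving width 1; this decomposition certifies tw(G) ≤ 1. G has an edge, so its treewidth is at least 1. Combining the bounds, tw(G) = 1.

Treewidth 1.
Bags: B1 = {e, f}  B2 = {b, e}  B3 = {b, d}  B4 = {a, d}  B5 = {a, c}
Tree: B1–B2, B2–B3, B3–B4, B4–B5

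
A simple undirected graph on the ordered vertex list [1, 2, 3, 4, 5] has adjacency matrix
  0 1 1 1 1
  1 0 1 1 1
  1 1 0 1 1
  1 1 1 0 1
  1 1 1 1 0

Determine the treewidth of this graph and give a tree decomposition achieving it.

With just one bag of size 5, the width is 5 − 1 = 4, so tw(G) ≤ 4. On the other hand G contains the 5-clique {1, 2, 3, 4, 5}. A clique must lie in a single bag of any decomposition, so no decomposition can have width below 4. The upper and lower bounds meet at 4, so that is the treewidth.

Treewidth 4.
Bags: B1 = {1, 2, 3, 4, 5}
Tree: (single bag)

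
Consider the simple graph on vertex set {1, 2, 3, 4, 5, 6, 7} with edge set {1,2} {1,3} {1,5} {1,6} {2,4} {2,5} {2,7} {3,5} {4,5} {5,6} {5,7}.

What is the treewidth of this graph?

A width-2 tree decomposition is:
Bags: B1 = {1, 2, 5}  B2 = {1, 5, 6}  B3 = {2, 5, 7}  B4 = {2, 4, 5}  B5 = {1, 3, 5}
Tree: B1–B2, B1–B3, B1–B4, B1–B5
The largest bag has 3 vertices, giving width 2; this decomposition certifies tw(G) ≤ 2. For the lower bound, the 3 vertices {1, 2, 5} are pairwise adjacent, and any tree decomposition puts a clique entirely inside one bag — forcing width ≥ 2. Combining the bounds, tw(G) = 2.

2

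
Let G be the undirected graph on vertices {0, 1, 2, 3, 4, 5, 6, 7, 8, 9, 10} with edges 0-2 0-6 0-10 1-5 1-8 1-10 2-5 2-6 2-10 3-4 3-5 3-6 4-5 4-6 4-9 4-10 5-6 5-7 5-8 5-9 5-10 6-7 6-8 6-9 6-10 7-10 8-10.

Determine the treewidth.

3

A width-3 tree decomposition is:
Bags: B1 = {5, 6, 8, 10}  B2 = {4, 5, 6, 10}  B3 = {2, 5, 6, 10}  B4 = {1, 5, 8, 10}  B5 = {4, 5, 6, 9}  B6 = {5, 6, 7, 10}  B7 = {0, 2, 6, 10}  B8 = {3, 4, 5, 6}
Tree: B1–B2, B2–B3, B1–B4, B2–B5, B3–B6, B3–B7, B5–B8
Every bag has size at most 4, so the width is 4 − 1 = 3 and tw(G) ≤ 3. For the lower bound, the 4 vertices {0, 2, 6, 10} are pairwise adjacent, and any tree decomposition puts a clique entirely inside one bag — forcing width ≥ 3. The upper and lower bounds meet at 3, so that is the treewidth.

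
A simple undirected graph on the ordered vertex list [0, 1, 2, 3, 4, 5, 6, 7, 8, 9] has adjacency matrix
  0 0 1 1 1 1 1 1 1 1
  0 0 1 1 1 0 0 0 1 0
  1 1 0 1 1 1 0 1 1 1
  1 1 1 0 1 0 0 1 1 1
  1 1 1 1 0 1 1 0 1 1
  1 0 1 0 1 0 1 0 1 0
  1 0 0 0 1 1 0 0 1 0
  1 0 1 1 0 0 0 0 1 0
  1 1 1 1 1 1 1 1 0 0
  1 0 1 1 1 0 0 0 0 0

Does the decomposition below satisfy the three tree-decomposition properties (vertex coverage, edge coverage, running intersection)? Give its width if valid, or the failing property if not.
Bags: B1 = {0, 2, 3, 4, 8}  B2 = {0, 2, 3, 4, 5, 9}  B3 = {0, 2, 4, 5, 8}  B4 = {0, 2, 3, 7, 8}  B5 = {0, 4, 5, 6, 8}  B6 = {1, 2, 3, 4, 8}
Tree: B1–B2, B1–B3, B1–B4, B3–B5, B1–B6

No — bags containing vertex 5 are not connected in the tree.

A tree decomposition must satisfy three properties: every vertex lies in some bag; for every edge, both endpoints lie together in some bag; and for every vertex, the bags containing it form a connected subtree. Here bags containing vertex 5 are not connected in the tree, so the decomposition is invalid.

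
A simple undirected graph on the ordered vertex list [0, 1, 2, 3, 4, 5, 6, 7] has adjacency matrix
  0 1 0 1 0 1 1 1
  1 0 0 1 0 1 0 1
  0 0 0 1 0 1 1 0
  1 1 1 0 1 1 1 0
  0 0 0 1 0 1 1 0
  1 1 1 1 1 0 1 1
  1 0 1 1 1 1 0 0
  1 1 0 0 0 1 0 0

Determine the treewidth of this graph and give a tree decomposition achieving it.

Treewidth 3.
One optimal decomposition is:
Bags: B1 = {0, 3, 5, 6}  B2 = {3, 4, 5, 6}  B3 = {2, 3, 5, 6}  B4 = {0, 1, 3, 5}  B5 = {0, 1, 5, 7}
Tree: B1–B2, B2–B3, B1–B4, B4–B5

Each bag holds 4 vertices, so the decomposition has width 3, which upper-bounds the treewidth. For the lower bound, the 4 vertices {0, 1, 3, 5} are pairwise adjacent, and any tree decomposition puts a clique entirely inside one bag — forcing width ≥ 3. Therefore the treewidth is 3.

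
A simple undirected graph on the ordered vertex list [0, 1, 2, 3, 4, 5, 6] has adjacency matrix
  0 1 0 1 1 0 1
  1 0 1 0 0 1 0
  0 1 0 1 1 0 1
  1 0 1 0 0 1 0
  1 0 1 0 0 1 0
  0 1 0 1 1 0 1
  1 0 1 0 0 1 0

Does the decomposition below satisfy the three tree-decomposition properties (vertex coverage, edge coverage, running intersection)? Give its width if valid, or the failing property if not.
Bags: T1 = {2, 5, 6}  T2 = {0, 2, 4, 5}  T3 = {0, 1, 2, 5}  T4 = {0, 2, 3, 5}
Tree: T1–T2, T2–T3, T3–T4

A tree decomposition must satisfy three properties: every vertex lies in some bag; for every edge, both endpoints lie together in some bag; and for every vertex, the bags containing it form a connected subtree. Here edge (0,6) lies in no bag, so the decomposition is invalid.

No — edge (0,6) lies in no bag.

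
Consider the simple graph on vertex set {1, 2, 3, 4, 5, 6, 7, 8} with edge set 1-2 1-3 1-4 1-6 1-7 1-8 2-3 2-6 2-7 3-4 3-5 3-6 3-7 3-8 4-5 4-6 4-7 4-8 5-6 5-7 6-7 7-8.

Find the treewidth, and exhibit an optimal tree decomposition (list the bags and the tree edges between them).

Every bag has size at most 5, so the width is 5 − 1 = 4 and tw(G) ≤ 4. For the lower bound, the 5 vertices {1, 2, 3, 6, 7} are pairwise adjacent, and any tree decomposition puts a clique entirely inside one bag — forcing width ≥ 4. Hence tw(G) = 4 exactly.

Treewidth 4.
One such decomposition:
Bags: B1 = {3, 4, 5, 6, 7}  B2 = {1, 3, 4, 6, 7}  B3 = {1, 3, 4, 7, 8}  B4 = {1, 2, 3, 6, 7}
Tree: B1–B2, B2–B3, B2–B4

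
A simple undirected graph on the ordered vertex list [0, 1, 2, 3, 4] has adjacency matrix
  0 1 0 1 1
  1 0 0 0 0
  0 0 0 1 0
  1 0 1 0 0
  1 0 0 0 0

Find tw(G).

A width-1 tree decomposition is:
Bags: B1 = {0, 1}  B2 = {0, 3}  B3 = {2, 3}  B4 = {0, 4}
Tree: B1–B2, B2–B3, B2–B4
Each bag holds 2 vertices, so the decomposition has width 1, which upper-bounds the treewidth. Any graph with an edge has treewidth ≥ 1, and G has the edge 1–0. The upper and lower bounds meet at 1, so that is the treewidth.

1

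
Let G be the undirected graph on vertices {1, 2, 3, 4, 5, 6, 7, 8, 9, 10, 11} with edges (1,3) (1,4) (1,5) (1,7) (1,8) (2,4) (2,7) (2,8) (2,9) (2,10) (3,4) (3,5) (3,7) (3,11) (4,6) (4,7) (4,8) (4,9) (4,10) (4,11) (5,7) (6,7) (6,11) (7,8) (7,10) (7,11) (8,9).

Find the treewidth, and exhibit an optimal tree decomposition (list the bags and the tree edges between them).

Treewidth 3.
Bags: B1 = {1, 3, 4, 7}  B2 = {1, 4, 7, 8}  B3 = {1, 3, 5, 7}  B4 = {2, 4, 7, 8}  B5 = {3, 4, 7, 11}  B6 = {4, 6, 7, 11}  B7 = {2, 4, 8, 9}  B8 = {2, 4, 7, 10}
Tree: B1–B2, B1–B3, B2–B4, B1–B5, B5–B6, B4–B7, B4–B8

Every bag has size at most 4, so the width is 4 − 1 = 3 and tw(G) ≤ 3. For the lower bound, the 4 vertices {2, 4, 8, 9} are pairwise adjacent, and any tree decomposition puts a clique entirely inside one bag — forcing width ≥ 3. Therefore the treewidth is 3.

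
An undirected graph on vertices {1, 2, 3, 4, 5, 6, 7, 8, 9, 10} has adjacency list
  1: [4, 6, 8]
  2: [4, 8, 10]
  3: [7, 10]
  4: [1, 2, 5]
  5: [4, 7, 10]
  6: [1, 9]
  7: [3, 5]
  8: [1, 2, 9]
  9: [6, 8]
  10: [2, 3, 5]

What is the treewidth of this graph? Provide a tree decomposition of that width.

Every bag has size at most 3, so the width is 3 − 1 = 2 and tw(G) ≤ 2. Since 6–9–8–1–6 is a cycle in G, G is not acyclic. Forests are exactly the graphs of treewidth ≤ 1, so tw(G) ≥ 2. The upper and lower bounds meet at 2, so that is the treewidth.

Treewidth 2.
One such decomposition:
Bags: B1 = {1, 6, 9}  B2 = {1, 8, 9}  B3 = {1, 4, 8}  B4 = {2, 4, 8}  B5 = {2, 4, 5}  B6 = {2, 5, 10}  B7 = {5, 7, 10}  B8 = {3, 7, 10}
Tree: B1–B2, B2–B3, B3–B4, B4–B5, B5–B6, B6–B7, B7–B8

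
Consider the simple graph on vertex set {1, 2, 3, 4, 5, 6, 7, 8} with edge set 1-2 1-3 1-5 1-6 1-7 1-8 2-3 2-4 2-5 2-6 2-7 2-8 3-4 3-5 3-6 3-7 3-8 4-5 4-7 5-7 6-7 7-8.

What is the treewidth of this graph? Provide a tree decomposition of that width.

Every bag has size at most 5, so the width is 5 − 1 = 4 and tw(G) ≤ 4. For the lower bound, the 5 vertices {1, 2, 3, 7, 8} are pairwise adjacent, and any tree decomposition puts a clique entirely inside one bag — forcing width ≥ 4. Therefore the treewidth is 4.

Treewidth 4.
Bags: B1 = {1, 2, 3, 5, 7}  B2 = {1, 2, 3, 7, 8}  B3 = {2, 3, 4, 5, 7}  B4 = {1, 2, 3, 6, 7}
Tree: B1–B2, B1–B3, B2–B4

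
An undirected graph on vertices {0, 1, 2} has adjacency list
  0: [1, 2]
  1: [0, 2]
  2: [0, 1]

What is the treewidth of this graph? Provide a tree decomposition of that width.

Treewidth 2.
One such decomposition:
Bags: B1 = {0, 1, 2}
Tree: (single bag)

With just one bag of size 3, the width is 3 − 1 = 2, so tw(G) ≤ 2. For the lower bound, the 3 vertices {0, 1, 2} are pairwise adjacent, and any tree decomposition puts a clique entirely inside one bag — forcing width ≥ 2. Hence tw(G) = 2 exactly.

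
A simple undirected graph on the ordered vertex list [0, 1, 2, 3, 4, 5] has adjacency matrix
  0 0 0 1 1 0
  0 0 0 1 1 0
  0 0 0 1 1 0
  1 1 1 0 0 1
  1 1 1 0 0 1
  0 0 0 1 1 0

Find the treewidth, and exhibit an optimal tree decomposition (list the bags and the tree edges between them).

Treewidth 2.
One such decomposition:
Bags: B1 = {1, 3, 4}  B2 = {0, 3, 4}  B3 = {2, 3, 4}  B4 = {3, 4, 5}
Tree: B1–B2, B2–B3, B3–B4

Each bag holds 3 vertices, so the decomposition has width 2, which upper-bounds the treewidth. The edges 4–1–3–0–4 form a cycle, so G is not a tree and its treewidth is at least 2. Therefore the treewidth is 2.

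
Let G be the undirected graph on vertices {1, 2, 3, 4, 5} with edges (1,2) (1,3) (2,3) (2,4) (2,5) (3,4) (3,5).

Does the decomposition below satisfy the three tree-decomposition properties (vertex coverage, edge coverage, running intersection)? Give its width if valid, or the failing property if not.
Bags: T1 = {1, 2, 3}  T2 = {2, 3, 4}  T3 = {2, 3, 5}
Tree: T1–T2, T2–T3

Every vertex of G appears in some bag (union = {1, 2, 3, 4, 5}); every edge is covered by a bag; and for each vertex v the set of bags containing v is connected in the bag tree. The decomposition is therefore valid. The largest bag has 3 vertices, so the width is 2.

Yes; width 2.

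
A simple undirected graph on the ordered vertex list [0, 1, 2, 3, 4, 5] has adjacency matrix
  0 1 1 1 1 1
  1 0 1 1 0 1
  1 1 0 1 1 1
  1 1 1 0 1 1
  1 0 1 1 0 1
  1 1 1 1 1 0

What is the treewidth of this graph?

A width-4 tree decomposition is:
Bags: B1 = {0, 2, 3, 4, 5}  B2 = {0, 1, 2, 3, 5}
Tree: B1–B2
The largest bag has 5 vertices, giving width 4; this decomposition certifies tw(G) ≤ 4. For the lower bound, the 5 vertices {0, 1, 2, 3, 5} are pairwise adjacent, and any tree decomposition puts a clique entirely inside one bag — forcing width ≥ 4. Therefore the treewidth is 4.

4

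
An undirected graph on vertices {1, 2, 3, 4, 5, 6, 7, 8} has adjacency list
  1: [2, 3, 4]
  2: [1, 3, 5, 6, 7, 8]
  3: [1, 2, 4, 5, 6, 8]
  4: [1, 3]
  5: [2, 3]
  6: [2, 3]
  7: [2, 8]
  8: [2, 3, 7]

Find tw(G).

A width-2 tree decomposition is:
Bags: B1 = {2, 3, 8}  B2 = {2, 7, 8}  B3 = {2, 3, 5}  B4 = {2, 3, 6}  B5 = {1, 2, 3}  B6 = {1, 3, 4}
Tree: B1–B2, B1–B3, B3–B4, B3–B5, B5–B6
Each bag holds 3 vertices, so the decomposition has width 2, which upper-bounds the treewidth. For the lower bound, the 3 vertices {2, 3, 8} are pairwise adjacent, and any tree decomposition puts a clique entirely inside one bag — forcing width ≥ 2. Therefore the treewidth is 2.

2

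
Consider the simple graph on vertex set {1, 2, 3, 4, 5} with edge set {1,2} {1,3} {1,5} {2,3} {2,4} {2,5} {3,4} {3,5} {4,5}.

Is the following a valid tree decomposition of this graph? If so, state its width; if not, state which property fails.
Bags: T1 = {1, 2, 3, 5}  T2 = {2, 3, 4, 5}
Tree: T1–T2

Yes; width 3.

Every vertex of G appears in some bag (union = {1, 2, 3, 4, 5}); every edge is covered by a bag; and for each vertex v the set of bags containing v is connected in the bag tree. The decomposition is therefore valid. The largest bag has 4 vertices, so the width is 3.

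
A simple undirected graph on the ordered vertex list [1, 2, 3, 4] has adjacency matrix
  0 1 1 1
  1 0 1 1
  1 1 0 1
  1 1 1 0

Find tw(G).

A width-3 tree decomposition is:
Bags: B1 = {1, 2, 3, 4}
Tree: (single bag)
A single bag containing all 4 vertices is trivially a valid decomposition of width 3. On the other hand G contains the 4-clique {1, 2, 3, 4}. A clique must lie in a single bag of any decomposition, so no decomposition can have width below 3. Combining the bounds, tw(G) = 3.

3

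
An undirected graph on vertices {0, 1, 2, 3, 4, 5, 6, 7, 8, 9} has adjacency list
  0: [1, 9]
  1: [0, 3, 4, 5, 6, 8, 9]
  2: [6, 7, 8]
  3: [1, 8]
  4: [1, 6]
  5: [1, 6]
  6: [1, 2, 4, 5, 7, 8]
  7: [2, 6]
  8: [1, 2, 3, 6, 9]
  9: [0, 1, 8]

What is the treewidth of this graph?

2

A width-2 tree decomposition is:
Bags: B1 = {1, 5, 6}  B2 = {1, 6, 8}  B3 = {2, 6, 8}  B4 = {1, 3, 8}  B5 = {1, 4, 6}  B6 = {1, 8, 9}  B7 = {0, 1, 9}  B8 = {2, 6, 7}
Tree: B1–B2, B2–B3, B2–B4, B2–B5, B2–B6, B6–B7, B3–B8
Each bag holds 3 vertices, so the decomposition has width 2, which upper-bounds the treewidth. For the lower bound, the 3 vertices {0, 1, 9} are pairwise adjacent, and any tree decomposition puts a clique entirely inside one bag — forcing width ≥ 2. Combining the bounds, tw(G) = 2.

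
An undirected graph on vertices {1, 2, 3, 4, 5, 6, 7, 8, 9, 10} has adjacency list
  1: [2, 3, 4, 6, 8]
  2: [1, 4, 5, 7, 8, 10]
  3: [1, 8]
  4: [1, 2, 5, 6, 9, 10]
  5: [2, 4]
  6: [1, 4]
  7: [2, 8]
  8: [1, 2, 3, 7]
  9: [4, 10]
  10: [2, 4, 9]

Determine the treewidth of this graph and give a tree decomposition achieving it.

The largest bag has 3 vertices, giving width 2; this decomposition certifies tw(G) ≤ 2. On the other hand G contains the 3-clique {4, 9, 10}. A clique must lie in a single bag of any decomposition, so no decomposition can have width below 2. The upper and lower bounds meet at 2, so that is the treewidth.

Treewidth 2.
One such decomposition:
Bags: B1 = {1, 2, 4}  B2 = {2, 4, 10}  B3 = {1, 2, 8}  B4 = {4, 9, 10}  B5 = {1, 3, 8}  B6 = {1, 4, 6}  B7 = {2, 7, 8}  B8 = {2, 4, 5}
Tree: B1–B2, B1–B3, B2–B4, B3–B5, B1–B6, B3–B7, B2–B8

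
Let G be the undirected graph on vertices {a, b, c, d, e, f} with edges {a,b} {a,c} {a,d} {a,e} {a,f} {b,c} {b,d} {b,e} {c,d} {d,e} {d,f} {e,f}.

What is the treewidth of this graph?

3

A width-3 tree decomposition is:
Bags: B1 = {a, b, d, e}  B2 = {a, b, c, d}  B3 = {a, d, e, f}
Tree: B1–B2, B1–B3
Each bag holds 4 vertices, so the decomposition has width 3, which upper-bounds the treewidth. Conversely, {a, d, e, f} is a clique of size 4, and the vertices of any clique must share a bag in every tree decomposition; so some bag has ≥ 4 vertices and tw(G) ≥ 3. The upper and lower bounds meet at 3, so that is the treewidth.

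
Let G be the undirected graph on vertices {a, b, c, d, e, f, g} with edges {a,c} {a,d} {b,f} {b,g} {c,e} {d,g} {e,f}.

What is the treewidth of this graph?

2

A width-2 tree decomposition is:
Bags: B1 = {b, e, f}  B2 = {b, e, g}  B3 = {d, e, g}  B4 = {a, d, e}  B5 = {a, c, e}
Tree: B1–B2, B2–B3, B3–B4, B4–B5
The largest bag has 3 vertices, giving width 2; this decomposition certifies tw(G) ≤ 2. Since e–f–b–g–d–a–c–e is a cycle in G, G is not acyclic. Forests are exactly the graphs of treewidth ≤ 1, so tw(G) ≥ 2. The upper and lower bounds meet at 2, so that is the treewidth.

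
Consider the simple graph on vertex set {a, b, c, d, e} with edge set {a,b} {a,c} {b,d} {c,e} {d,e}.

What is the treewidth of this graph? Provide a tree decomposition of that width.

The largest bag has 3 vertices, giving width 2; this decomposition certifies tw(G) ≤ 2. For the lower bound, G contains the cycle d–b–a–c–e–d, so G is not a forest; only forests have treewidth ≤ 1, hence tw(G) ≥ 2. Hence tw(G) = 2 exactly.

Treewidth 2.
One optimal decomposition is:
Bags: B1 = {a, b, d}  B2 = {a, c, d}  B3 = {c, d, e}
Tree: B1–B2, B2–B3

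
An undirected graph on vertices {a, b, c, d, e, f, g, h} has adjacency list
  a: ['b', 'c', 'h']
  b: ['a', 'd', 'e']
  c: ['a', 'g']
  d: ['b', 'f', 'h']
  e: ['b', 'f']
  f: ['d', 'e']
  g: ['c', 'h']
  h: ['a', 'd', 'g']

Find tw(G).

A width-2 tree decomposition is:
Bags: B1 = {d, e, f}  B2 = {b, d, e}  B3 = {b, d, h}  B4 = {a, b, h}  B5 = {a, g, h}  B6 = {a, c, g}
Tree: B1–B2, B2–B3, B3–B4, B4–B5, B5–B6
The largest bag has 3 vertices, giving width 2; this decomposition certifies tw(G) ≤ 2. For the lower bound, G contains the cycle f–e–b–d–f, so G is not a forest; only forests have treewidth ≤ 1, hence tw(G) ≥ 2. Combining the bounds, tw(G) = 2.

2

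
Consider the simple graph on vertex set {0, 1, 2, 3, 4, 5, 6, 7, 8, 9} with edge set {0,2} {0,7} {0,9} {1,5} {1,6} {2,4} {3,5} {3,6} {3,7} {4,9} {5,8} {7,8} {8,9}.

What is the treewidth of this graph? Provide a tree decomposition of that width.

Every bag has size at most 3, so the width is 3 − 1 = 2 and tw(G) ≤ 2. For the lower bound, G contains the cycle 1–6–3–5–1, so G is not a forest; only forests have treewidth ≤ 1, hence tw(G) ≥ 2. Combining the bounds, tw(G) = 2.

Treewidth 2.
One optimal decomposition is:
Bags: B1 = {1, 5, 6}  B2 = {3, 5, 6}  B3 = {3, 5, 8}  B4 = {3, 7, 8}  B5 = {7, 8, 9}  B6 = {0, 7, 9}  B7 = {0, 4, 9}  B8 = {0, 2, 4}
Tree: B1–B2, B2–B3, B3–B4, B4–B5, B5–B6, B6–B7, B7–B8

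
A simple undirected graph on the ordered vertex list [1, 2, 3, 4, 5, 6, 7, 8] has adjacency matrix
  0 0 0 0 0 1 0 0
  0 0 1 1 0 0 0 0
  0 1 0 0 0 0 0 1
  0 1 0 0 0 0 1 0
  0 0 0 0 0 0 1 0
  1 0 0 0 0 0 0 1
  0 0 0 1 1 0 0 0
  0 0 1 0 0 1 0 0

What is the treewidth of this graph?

A width-1 tree decomposition is:
Bags: B1 = {1, 6}  B2 = {6, 8}  B3 = {3, 8}  B4 = {2, 3}  B5 = {2, 4}  B6 = {4, 7}  B7 = {5, 7}
Tree: B1–B2, B2–B3, B3–B4, B4–B5, B5–B6, B6–B7
The largest bag has 2 vertices, giving width 1; this decomposition certifies tw(G) ≤ 1. G has an edge, so its treewidth is at least 1. Hence tw(G) = 1 exactly.

1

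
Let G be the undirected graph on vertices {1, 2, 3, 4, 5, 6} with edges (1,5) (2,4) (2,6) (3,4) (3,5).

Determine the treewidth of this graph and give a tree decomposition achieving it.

Every bag has size at most 2, so the width is 2 − 1 = 1 and tw(G) ≤ 1. Any graph with an edge has treewidth ≥ 1, and G has the edge 1–5. Hence tw(G) = 1 exactly.

Treewidth 1.
One optimal decomposition is:
Bags: B1 = {1, 5}  B2 = {3, 5}  B3 = {3, 4}  B4 = {2, 4}  B5 = {2, 6}
Tree: B1–B2, B2–B3, B3–B4, B4–B5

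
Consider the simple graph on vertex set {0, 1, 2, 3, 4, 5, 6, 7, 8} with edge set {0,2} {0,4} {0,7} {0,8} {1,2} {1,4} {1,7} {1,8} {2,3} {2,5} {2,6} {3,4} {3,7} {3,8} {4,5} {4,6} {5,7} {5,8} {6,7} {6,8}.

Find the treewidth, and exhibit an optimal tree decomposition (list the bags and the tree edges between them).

Each bag holds 5 vertices, so the decomposition has width 4, which upper-bounds the treewidth. For the lower bound: the 5 vertex sets {2,5}, {0,7}, {3,8}, {4}, {6} are disjoint, each induces a connected subgraph, and every pair is joined by at least one edge of G. Contracting each set to a single vertex therefore yields K_{5} as a minor, and since treewidth is minor-monotone, tw(G) ≥ tw(K_{5}) = 4. Hence tw(G) = 4 exactly.

Treewidth 4.
Bags: B1 = {2, 4, 5, 7, 8}  B2 = {0, 2, 4, 7, 8}  B3 = {2, 3, 4, 7, 8}  B4 = {2, 4, 6, 7, 8}  B5 = {1, 2, 4, 7, 8}
Tree: B1–B2, B2–B3, B3–B4, B4–B5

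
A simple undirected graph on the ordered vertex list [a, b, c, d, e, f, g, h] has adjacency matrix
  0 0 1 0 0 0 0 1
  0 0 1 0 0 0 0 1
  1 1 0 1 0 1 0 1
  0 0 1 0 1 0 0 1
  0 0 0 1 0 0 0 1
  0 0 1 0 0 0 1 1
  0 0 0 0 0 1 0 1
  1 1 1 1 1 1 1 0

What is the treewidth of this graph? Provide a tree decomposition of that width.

Each bag holds 3 vertices, so the decomposition has width 2, which upper-bounds the treewidth. On the other hand G contains the 3-clique {f, g, h}. A clique must lie in a single bag of any decomposition, so no decomposition can have width below 2. Hence tw(G) = 2 exactly.

Treewidth 2.
Bags: B1 = {c, f, h}  B2 = {f, g, h}  B3 = {b, c, h}  B4 = {a, c, h}  B5 = {c, d, h}  B6 = {d, e, h}
Tree: B1–B2, B1–B3, B3–B4, B3–B5, B5–B6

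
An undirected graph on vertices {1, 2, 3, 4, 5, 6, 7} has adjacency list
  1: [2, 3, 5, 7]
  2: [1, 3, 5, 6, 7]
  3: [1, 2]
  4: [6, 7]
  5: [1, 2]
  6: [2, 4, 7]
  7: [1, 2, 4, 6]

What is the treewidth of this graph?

A width-2 tree decomposition is:
Bags: B1 = {1, 2, 7}  B2 = {2, 6, 7}  B3 = {1, 2, 3}  B4 = {4, 6, 7}  B5 = {1, 2, 5}
Tree: B1–B2, B1–B3, B2–B4, B1–B5
The largest bag has 3 vertices, giving width 2; this decomposition certifies tw(G) ≤ 2. For the lower bound, the 3 vertices {1, 2, 3} are pairwise adjacent, and any tree decomposition puts a clique entirely inside one bag — forcing width ≥ 2. The upper and lower bounds meet at 2, so that is the treewidth.

2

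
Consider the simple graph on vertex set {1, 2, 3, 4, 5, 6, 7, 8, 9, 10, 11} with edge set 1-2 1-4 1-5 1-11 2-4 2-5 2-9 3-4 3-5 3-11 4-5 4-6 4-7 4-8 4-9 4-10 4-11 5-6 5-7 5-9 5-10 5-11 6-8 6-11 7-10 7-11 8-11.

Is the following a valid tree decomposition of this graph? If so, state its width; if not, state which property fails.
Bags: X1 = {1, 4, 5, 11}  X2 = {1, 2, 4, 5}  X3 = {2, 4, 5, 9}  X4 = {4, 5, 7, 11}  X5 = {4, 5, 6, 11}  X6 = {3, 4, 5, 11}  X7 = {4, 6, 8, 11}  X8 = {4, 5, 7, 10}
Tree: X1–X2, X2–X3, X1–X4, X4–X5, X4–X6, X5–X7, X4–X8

Yes; width 3.

Vertex coverage: the bags together contain {1, 2, 3, 4, 5, 6, 7, 8, 9, 10, 11}, the full vertex set. Edge coverage: each edge of G has both endpoints in at least one bag. Running intersection: for every vertex, the bags containing it form a connected subtree. All three properties hold, so this is a valid tree decomposition of width max|bag| − 1 = 3, and hence tw(G) ≤ 3.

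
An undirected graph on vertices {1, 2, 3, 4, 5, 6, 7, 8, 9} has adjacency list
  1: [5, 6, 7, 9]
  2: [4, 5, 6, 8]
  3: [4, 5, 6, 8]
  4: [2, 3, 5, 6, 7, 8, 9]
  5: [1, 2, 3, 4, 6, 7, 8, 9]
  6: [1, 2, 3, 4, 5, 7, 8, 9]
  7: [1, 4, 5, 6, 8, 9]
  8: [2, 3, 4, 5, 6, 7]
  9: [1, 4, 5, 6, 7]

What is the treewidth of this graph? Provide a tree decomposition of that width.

Treewidth 4.
Bags: B1 = {3, 4, 5, 6, 8}  B2 = {2, 4, 5, 6, 8}  B3 = {4, 5, 6, 7, 8}  B4 = {4, 5, 6, 7, 9}  B5 = {1, 5, 6, 7, 9}
Tree: B1–B2, B2–B3, B3–B4, B4–B5

Every bag has size at most 5, so the width is 5 − 1 = 4 and tw(G) ≤ 4. For the lower bound, the 5 vertices {1, 5, 6, 7, 9} are pairwise adjacent, and any tree decomposition puts a clique entirely inside one bag — forcing width ≥ 4. Combining the bounds, tw(G) = 4.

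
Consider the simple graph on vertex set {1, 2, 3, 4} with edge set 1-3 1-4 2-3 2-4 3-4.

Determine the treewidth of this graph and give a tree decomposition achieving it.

Treewidth 2.
Bags: B1 = {2, 3, 4}  B2 = {1, 3, 4}
Tree: B1–B2

The largest bag has 3 vertices, giving width 2; this decomposition certifies tw(G) ≤ 2. For the lower bound, the 3 vertices {1, 3, 4} are pairwise adjacent, and any tree decomposition puts a clique entirely inside one bag — forcing width ≥ 2. Combining the bounds, tw(G) = 2.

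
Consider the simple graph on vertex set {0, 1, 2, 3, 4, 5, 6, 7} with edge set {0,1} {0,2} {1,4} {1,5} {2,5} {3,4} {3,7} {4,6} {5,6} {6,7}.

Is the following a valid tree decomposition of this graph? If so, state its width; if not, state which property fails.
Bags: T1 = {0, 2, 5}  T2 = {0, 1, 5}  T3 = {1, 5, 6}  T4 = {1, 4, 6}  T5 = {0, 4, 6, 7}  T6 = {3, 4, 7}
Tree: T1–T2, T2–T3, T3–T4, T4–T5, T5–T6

A tree decomposition must satisfy three properties: every vertex lies in some bag; for every edge, both endpoints lie together in some bag; and for every vertex, the bags containing it form a connected subtree. Here bags containing vertex 0 are not connected in the tree, so the decomposition is invalid.

No — bags containing vertex 0 are not connected in the tree.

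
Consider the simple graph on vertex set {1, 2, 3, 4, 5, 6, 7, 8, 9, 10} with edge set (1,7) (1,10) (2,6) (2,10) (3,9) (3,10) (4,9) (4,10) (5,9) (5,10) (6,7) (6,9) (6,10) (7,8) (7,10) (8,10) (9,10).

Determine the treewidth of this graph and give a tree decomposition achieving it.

The largest bag has 3 vertices, giving width 2; this decomposition certifies tw(G) ≤ 2. On the other hand G contains the 3-clique {1, 7, 10}. A clique must lie in a single bag of any decomposition, so no decomposition can have width below 2. Combining the bounds, tw(G) = 2.

Treewidth 2.
One optimal decomposition is:
Bags: B1 = {6, 7, 10}  B2 = {6, 9, 10}  B3 = {1, 7, 10}  B4 = {3, 9, 10}  B5 = {4, 9, 10}  B6 = {5, 9, 10}  B7 = {7, 8, 10}  B8 = {2, 6, 10}
Tree: B1–B2, B1–B3, B2–B4, B4–B5, B5–B6, B1–B7, B2–B8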